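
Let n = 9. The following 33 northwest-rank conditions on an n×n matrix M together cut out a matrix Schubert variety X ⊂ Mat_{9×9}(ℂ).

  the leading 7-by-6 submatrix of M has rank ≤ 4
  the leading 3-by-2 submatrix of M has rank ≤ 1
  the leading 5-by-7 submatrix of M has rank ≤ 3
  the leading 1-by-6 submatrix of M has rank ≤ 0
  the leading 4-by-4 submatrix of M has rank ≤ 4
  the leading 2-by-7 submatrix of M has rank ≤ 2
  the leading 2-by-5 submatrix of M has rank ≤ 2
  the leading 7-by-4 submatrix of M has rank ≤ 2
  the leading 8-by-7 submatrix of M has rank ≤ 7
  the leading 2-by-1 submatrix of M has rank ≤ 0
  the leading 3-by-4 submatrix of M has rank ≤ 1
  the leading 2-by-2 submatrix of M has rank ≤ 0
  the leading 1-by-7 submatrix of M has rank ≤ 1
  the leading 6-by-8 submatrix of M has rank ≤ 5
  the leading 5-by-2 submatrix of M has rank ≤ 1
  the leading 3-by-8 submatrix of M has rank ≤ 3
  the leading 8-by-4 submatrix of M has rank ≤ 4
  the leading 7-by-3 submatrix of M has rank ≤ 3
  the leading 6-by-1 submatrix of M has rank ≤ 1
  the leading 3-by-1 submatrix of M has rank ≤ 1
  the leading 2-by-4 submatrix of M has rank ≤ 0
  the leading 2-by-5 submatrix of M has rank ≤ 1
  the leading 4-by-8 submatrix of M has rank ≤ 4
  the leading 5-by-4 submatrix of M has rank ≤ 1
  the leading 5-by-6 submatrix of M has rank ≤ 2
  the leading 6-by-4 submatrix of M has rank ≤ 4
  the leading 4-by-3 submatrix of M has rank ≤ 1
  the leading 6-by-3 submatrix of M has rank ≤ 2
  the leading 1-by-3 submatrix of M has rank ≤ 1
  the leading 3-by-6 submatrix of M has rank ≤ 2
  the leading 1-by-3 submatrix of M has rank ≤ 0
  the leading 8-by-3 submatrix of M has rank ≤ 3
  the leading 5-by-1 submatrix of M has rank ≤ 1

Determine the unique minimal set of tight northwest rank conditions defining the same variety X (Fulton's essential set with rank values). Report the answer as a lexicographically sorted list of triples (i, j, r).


The tightest implied rank at each (i,j), from the 33 conditions:

  R[1]: 0  0  0  0  0  0  1  1  1
  R[2]: 0  0  0  0  1  1  2  2  2
  R[3]: 1  1  1  1  2  2  3  3  3
  R[4]: 1  1  1  1  2  2  3  4  4
  R[5]: 1  1  1  1  2  2  3  4  5
  R[6]: 1  2  2  2  3  3  4  5  6
  R[7]: 1  2  2  2  3  4  5  6  7
  R[8]: 1  2  3  3  4  5  6  7  8
  R[9]: 1  2  3  4  5  6  7  8  9

giving w = (7, 5, 1, 8, 9, 2, 6, 3, 4) via Δ²R.

5 SE-corners of the 20-cell Rothe diagram give Ess(w):

[(1, 6, 0), (2, 4, 0), (5, 4, 1), (5, 6, 2), (7, 4, 2)]


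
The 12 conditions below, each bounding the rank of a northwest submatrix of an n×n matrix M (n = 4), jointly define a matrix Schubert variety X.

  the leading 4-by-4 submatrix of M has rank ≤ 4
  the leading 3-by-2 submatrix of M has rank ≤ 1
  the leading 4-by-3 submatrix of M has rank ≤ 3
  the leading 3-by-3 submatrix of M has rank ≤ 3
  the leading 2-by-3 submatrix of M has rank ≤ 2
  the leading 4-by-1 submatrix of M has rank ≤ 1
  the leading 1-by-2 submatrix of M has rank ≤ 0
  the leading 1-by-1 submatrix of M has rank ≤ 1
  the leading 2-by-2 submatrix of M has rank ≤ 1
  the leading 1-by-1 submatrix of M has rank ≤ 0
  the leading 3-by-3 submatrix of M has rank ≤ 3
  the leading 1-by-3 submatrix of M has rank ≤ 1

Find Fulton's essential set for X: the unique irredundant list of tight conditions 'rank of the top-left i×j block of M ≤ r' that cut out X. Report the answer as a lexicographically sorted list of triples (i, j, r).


The tightest implied rank at each (i,j), from the 12 conditions:

  row 1: 0, 0, 1, 1
  row 2: 1, 1, 2, 2
  row 3: 1, 1, 2, 3
  row 4: 1, 2, 3, 4

second differences of R give the permutation w = (3, 1, 4, 2).

ℓ(w)=3; the 2 essential cells (i,j,r):

[(1, 2, 0), (3, 2, 1)]


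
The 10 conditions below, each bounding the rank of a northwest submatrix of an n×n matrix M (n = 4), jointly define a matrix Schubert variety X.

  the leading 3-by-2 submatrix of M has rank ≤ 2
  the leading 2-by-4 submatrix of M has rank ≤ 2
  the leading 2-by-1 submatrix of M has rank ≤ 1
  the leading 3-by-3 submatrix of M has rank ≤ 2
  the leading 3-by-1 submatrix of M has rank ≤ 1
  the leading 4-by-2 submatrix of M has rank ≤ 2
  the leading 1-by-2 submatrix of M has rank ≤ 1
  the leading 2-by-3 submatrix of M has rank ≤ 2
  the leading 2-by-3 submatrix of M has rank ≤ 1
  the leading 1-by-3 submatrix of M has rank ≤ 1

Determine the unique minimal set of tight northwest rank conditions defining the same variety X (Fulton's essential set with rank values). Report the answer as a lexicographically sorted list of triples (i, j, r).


Propagating the 10 rank bounds to every northwest block:

  R[1]: 1 1 1 1
  R[2]: 1 1 1 2
  R[3]: 1 2 2 3
  R[4]: 1 2 3 4

so w = (1, 4, 2, 3).

|D(w)|=2, |Ess(w)|=1:

[(2, 3, 1)]


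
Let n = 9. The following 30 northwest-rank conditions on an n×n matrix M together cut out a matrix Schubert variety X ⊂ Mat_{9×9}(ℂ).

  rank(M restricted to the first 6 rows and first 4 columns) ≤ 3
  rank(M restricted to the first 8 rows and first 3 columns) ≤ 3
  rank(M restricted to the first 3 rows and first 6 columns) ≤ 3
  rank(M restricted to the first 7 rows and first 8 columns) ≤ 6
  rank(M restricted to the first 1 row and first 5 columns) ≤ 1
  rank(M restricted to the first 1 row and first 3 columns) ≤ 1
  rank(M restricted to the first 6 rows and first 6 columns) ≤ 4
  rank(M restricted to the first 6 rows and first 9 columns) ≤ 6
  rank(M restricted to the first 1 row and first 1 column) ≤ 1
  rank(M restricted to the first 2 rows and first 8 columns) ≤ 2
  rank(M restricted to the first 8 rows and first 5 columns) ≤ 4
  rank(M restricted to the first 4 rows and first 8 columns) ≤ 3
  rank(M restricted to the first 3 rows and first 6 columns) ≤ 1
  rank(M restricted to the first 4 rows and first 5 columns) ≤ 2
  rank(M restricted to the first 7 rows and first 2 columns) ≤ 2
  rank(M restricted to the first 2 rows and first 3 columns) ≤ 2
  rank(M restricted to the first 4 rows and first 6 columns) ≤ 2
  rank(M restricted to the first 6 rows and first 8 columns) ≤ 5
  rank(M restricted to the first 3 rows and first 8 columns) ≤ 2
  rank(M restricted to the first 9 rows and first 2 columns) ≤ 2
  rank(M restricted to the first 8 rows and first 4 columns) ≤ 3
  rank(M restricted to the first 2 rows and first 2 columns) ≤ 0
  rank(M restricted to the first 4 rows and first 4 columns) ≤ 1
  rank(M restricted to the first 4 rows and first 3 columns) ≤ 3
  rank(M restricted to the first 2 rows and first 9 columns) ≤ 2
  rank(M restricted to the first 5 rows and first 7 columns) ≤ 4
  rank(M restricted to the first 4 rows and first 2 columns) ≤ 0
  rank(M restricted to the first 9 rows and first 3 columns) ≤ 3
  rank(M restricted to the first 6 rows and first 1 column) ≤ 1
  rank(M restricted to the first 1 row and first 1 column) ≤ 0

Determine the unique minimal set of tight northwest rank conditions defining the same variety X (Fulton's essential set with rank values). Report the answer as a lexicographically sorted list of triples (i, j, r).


Reconstructing r_w from the 30 given conditions:

  row 1: 0  0  1  1  1  1  1  1  1
  row 2: 0  0  1  1  1  1  2  2  2
  row 3: 0  0  1  1  1  1  2  2  3
  row 4: 0  0  1  1  2  2  3  3  4
  row 5: 1  1  2  2  3  3  4  4  5
  row 6: 1  2  3  3  4  4  5  5  6
  row 7: 1  2  3  3  4  5  6  6  7
  row 8: 1  2  3  3  4  5  6  7  8
  row 9: 1  2  3  4  5  6  7  8  9

the unique w with this rank table is (3, 7, 9, 5, 1, 2, 6, 8, 4).

D(w) has 18 cells with 5 SE-corners; essential set:

[(3, 6, 1), (3, 8, 2), (4, 2, 0), (4, 4, 1), (8, 4, 3)]


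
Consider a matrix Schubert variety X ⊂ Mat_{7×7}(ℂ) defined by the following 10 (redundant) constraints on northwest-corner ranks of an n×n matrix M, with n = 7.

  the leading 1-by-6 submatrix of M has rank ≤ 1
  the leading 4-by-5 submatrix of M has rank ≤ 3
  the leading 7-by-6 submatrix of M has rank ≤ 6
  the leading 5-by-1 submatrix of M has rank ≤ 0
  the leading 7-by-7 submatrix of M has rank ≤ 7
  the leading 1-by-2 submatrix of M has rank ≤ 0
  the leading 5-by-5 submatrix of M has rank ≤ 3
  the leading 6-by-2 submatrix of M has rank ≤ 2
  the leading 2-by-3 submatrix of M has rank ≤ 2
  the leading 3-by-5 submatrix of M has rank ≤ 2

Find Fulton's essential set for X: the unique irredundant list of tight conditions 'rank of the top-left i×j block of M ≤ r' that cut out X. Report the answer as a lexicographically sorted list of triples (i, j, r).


Propagating the 10 rank bounds to every northwest block:

  row 1: 0 0 1 1 1 1 1
  row 2: 0 1 2 2 2 2 2
  row 3: 0 1 2 2 2 3 3
  row 4: 0 1 2 3 3 4 4
  row 5: 0 1 2 3 3 4 5
  row 6: 1 2 3 4 4 5 6
  row 7: 1 2 3 4 5 6 7

hence w(1..7) = (3, 2, 6, 4, 7, 1, 5).

D(w) has 9 cells with 4 SE-corners; essential set:

[(1, 2, 0), (3, 5, 2), (5, 1, 0), (5, 5, 3)]


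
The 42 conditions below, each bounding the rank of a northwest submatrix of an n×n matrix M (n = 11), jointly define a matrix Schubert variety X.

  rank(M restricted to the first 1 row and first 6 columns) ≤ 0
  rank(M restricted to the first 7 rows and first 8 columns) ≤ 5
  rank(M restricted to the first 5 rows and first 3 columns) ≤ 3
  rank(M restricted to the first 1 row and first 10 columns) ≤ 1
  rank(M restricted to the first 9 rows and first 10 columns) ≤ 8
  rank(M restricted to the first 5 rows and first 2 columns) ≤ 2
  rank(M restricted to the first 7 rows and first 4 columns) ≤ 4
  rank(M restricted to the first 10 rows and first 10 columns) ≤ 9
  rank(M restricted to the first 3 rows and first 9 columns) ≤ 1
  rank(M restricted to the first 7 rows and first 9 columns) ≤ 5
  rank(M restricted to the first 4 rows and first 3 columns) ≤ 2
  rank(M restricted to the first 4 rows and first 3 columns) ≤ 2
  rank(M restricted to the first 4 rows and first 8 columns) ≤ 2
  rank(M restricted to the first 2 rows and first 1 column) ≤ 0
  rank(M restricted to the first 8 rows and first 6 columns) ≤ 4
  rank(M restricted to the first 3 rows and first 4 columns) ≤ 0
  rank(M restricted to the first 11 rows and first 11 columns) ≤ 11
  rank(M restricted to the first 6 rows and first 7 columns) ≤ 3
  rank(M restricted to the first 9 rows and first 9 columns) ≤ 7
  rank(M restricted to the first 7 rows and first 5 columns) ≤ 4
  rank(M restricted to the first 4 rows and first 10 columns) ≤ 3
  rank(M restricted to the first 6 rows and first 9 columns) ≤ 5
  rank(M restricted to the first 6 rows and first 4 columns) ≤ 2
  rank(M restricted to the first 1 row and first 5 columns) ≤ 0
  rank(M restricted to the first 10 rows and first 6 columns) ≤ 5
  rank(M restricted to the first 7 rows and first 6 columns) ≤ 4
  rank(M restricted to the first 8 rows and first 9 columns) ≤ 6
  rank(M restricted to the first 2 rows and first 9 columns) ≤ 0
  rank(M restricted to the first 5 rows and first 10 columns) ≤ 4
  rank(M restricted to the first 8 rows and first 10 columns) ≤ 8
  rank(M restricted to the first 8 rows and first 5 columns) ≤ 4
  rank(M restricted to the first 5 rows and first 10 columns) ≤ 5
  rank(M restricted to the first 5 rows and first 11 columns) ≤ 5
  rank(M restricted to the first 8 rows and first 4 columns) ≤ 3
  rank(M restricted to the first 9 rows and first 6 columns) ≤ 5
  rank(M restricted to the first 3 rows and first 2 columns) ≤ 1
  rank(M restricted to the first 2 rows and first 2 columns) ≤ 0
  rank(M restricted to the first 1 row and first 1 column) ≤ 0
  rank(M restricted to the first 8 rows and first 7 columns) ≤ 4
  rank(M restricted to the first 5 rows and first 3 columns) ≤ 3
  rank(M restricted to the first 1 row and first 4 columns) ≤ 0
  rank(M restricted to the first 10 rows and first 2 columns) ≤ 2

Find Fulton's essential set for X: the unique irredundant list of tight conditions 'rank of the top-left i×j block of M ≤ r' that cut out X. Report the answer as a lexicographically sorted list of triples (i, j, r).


Recovering R(i,j) via the rank-extension bound from the 42 conditions:

  row 1: 0 0 0 0 0 0 0 0 0 1 1
  row 2: 0 0 0 0 0 0 0 0 0 1 2
  row 3: 0 0 0 0 1 1 1 1 1 2 3
  row 4: 1 1 1 1 2 2 2 2 2 3 4
  row 5: 1 2 2 2 3 3 3 3 3 4 5
  row 6: 1 2 2 2 3 3 3 4 4 5 6
  row 7: 1 2 3 3 4 4 4 5 5 6 7
  row 8: 1 2 3 3 4 4 4 5 6 7 8
  row 9: 1 2 3 4 5 5 5 6 7 8 9
  row 10: 1 2 3 4 5 5 6 7 8 9 10
  row 11: 1 2 3 4 5 6 7 8 9 10 11

hence w(1..11) = (10, 11, 5, 1, 2, 8, 3, 9, 4, 7, 6).

Rothe diagram D(w) (30 cells), 7 SE-corners (essential conditions):

[(2, 9, 0), (3, 4, 0), (6, 4, 2), (6, 7, 3), (8, 4, 3), (8, 7, 4), (10, 6, 5)]


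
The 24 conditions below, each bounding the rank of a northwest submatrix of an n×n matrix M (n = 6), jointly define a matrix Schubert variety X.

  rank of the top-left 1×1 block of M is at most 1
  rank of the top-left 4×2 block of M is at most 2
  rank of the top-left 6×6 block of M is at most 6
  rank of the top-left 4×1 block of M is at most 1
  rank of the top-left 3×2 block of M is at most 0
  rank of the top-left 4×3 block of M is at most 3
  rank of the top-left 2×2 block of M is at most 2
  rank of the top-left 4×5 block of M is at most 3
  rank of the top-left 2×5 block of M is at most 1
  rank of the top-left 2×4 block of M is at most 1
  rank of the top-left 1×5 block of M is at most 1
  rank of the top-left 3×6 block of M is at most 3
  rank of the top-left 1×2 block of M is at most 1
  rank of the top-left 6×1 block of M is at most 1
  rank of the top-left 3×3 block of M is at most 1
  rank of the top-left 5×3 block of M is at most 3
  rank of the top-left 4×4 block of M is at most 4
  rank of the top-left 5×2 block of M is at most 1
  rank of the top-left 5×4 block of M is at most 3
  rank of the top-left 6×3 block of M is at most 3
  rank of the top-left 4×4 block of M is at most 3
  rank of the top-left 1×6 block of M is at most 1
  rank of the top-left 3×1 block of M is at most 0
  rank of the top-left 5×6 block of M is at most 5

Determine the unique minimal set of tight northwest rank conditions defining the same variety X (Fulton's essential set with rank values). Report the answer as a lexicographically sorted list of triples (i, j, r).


Computing R[i][j] = min implied NW-rank bound (n=6, 24 conditions):

  0 | 0 | 1 | 1 | 1 | 1
  0 | 0 | 1 | 1 | 1 | 2
  0 | 0 | 1 | 2 | 2 | 3
  1 | 1 | 2 | 3 | 3 | 4
  1 | 1 | 2 | 3 | 4 | 5
  1 | 2 | 3 | 4 | 5 | 6

hence w(1..6) = (3, 6, 4, 1, 5, 2).

|D(w)|=9, |Ess(w)|=3:

[(2, 5, 1), (3, 2, 0), (5, 2, 1)]


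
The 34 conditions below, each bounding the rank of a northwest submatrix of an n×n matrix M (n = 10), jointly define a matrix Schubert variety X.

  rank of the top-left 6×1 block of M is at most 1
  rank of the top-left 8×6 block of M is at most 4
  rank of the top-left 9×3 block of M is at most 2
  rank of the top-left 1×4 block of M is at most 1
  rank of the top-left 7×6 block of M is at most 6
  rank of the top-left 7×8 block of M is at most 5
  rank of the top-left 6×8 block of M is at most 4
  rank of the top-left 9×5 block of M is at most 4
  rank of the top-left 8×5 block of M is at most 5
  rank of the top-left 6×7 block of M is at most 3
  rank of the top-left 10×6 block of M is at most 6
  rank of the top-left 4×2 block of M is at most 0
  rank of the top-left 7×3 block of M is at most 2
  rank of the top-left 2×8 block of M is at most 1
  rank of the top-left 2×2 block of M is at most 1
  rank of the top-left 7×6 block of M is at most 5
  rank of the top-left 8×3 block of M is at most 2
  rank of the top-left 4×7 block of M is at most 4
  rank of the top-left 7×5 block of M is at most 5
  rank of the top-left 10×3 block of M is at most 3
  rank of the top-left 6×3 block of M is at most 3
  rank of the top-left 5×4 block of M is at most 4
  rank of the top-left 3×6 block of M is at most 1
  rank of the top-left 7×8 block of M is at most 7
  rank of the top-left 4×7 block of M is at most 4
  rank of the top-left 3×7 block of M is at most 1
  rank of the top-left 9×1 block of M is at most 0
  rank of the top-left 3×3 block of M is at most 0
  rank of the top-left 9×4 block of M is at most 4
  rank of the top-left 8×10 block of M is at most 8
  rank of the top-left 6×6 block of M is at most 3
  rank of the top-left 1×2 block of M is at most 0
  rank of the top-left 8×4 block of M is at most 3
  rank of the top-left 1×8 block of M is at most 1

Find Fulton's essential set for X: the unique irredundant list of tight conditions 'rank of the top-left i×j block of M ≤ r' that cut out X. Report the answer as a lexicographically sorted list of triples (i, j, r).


Recovering R(i,j) via the rank-extension bound from the 34 conditions:

  i=1: 0 0 0 1 1 1 1 1 1 1
  i=2: 0 0 0 1 1 1 1 1 2 2
  i=3: 0 0 0 1 1 1 1 2 3 3
  i=4: 0 0 1 2 2 2 2 3 4 4
  i=5: 0 1 2 3 3 3 3 4 5 5
  i=6: 0 1 2 3 3 3 3 4 5 6
  i=7: 0 1 2 3 4 4 4 5 6 7
  i=8: 0 1 2 3 4 4 5 6 7 8
  i=9: 0 1 2 3 4 5 6 7 8 9
  i=10: 1 2 3 4 5 6 7 8 9 10

second differences of R give the permutation w = (4, 9, 8, 3, 2, 10, 5, 7, 6, 1).

Fulton essential set (7 of the 27 Rothe cells):

[(2, 8, 1), (3, 3, 0), (3, 7, 1), (4, 2, 0), (6, 7, 3), (8, 6, 4), (9, 1, 0)]


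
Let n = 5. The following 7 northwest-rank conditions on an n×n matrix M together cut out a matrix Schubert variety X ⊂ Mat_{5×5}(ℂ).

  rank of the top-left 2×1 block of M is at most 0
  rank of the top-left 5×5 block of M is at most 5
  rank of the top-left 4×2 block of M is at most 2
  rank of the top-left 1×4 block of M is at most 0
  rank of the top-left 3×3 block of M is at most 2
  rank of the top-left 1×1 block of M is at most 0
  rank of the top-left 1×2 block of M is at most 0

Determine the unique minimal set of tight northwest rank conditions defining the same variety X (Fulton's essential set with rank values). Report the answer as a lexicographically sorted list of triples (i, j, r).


Rank table r_w(5×5) implied by the 7 constraints:

  i=1: 0  0  0  0  1
  i=2: 0  1  1  1  2
  i=3: 1  2  2  2  3
  i=4: 1  2  3  3  4
  i=5: 1  2  3  4  5

giving w = (5, 2, 1, 3, 4) via Δ²R.

|D(w)|=5, |Ess(w)|=2:

[(1, 4, 0), (2, 1, 0)]


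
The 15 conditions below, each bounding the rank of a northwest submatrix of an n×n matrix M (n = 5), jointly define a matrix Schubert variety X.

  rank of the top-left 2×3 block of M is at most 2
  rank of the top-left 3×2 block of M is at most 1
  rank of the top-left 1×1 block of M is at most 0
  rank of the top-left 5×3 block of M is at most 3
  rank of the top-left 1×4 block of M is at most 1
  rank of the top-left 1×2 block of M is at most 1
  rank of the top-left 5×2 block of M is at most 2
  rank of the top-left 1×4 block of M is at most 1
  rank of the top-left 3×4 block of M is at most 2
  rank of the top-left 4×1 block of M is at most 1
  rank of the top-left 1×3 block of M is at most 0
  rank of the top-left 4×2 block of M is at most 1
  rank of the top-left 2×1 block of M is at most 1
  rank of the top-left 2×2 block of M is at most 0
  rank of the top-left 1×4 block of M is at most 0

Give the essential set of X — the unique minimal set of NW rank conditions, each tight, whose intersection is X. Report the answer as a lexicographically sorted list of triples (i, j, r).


The tightest implied rank at each (i,j), from the 15 conditions:

  R[1]: 0, 0, 0, 0, 1
  R[2]: 0, 0, 1, 1, 2
  R[3]: 1, 1, 2, 2, 3
  R[4]: 1, 1, 2, 3, 4
  R[5]: 1, 2, 3, 4, 5

reading off 1-entries of Δ²R: w = (5, 3, 1, 4, 2).

|D(w)|=7, |Ess(w)|=3:

[(1, 4, 0), (2, 2, 0), (4, 2, 1)]


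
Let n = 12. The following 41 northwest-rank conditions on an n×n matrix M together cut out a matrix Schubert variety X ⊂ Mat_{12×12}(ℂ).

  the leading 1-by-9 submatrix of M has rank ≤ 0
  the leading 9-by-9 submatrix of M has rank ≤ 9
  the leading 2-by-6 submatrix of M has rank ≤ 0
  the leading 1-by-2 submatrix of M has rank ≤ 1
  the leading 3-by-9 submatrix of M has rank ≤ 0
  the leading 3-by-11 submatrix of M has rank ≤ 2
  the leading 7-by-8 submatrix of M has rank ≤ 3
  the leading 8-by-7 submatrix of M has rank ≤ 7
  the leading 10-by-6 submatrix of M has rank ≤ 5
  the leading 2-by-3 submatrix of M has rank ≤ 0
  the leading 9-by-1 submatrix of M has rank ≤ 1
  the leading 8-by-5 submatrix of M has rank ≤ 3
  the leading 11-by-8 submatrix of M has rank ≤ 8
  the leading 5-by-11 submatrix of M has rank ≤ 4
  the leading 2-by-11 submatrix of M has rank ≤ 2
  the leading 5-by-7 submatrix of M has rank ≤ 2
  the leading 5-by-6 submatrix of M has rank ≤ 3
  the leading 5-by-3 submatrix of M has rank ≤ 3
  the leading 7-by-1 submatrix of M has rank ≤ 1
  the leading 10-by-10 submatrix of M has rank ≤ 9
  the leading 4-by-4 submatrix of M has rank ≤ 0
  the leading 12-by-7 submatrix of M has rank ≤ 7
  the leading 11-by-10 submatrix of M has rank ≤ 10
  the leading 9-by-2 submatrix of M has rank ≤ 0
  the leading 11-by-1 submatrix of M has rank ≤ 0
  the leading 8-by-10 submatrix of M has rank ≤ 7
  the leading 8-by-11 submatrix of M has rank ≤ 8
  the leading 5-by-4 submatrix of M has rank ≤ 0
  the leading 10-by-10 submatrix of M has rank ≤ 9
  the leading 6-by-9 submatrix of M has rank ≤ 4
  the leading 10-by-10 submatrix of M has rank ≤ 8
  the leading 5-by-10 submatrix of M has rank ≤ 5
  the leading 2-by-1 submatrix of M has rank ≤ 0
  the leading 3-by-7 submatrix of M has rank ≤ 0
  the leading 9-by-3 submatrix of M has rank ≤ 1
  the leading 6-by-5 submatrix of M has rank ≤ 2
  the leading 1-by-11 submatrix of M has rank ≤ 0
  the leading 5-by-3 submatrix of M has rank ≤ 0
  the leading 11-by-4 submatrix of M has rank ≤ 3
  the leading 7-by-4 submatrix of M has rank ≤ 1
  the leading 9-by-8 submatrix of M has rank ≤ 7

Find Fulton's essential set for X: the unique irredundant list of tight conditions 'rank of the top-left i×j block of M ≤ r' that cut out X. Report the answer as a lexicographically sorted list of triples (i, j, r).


Rank table r_w(12×12) implied by the 41 constraints:

  row 1: 0 | 0 | 0 | 0 | 0 | 0 | 0 | 0 | 0 | 0 | 0 | 1
  row 2: 0 | 0 | 0 | 0 | 0 | 0 | 0 | 0 | 0 | 1 | 1 | 2
  row 3: 0 | 0 | 0 | 0 | 0 | 0 | 0 | 0 | 0 | 1 | 2 | 3
  row 4: 0 | 0 | 0 | 0 | 1 | 1 | 1 | 1 | 1 | 2 | 3 | 4
  row 5: 0 | 0 | 0 | 0 | 1 | 2 | 2 | 2 | 2 | 3 | 4 | 5
  row 6: 0 | 0 | 1 | 1 | 2 | 3 | 3 | 3 | 3 | 4 | 5 | 6
  row 7: 0 | 0 | 1 | 1 | 2 | 3 | 3 | 3 | 4 | 5 | 6 | 7
  row 8: 0 | 0 | 1 | 2 | 3 | 4 | 4 | 4 | 5 | 6 | 7 | 8
  row 9: 0 | 0 | 1 | 2 | 3 | 4 | 5 | 5 | 6 | 7 | 8 | 9
  row 10: 0 | 1 | 2 | 3 | 4 | 5 | 6 | 6 | 7 | 8 | 9 | 10
  row 11: 0 | 1 | 2 | 3 | 4 | 5 | 6 | 7 | 8 | 9 | 10 | 11
  row 12: 1 | 2 | 3 | 4 | 5 | 6 | 7 | 8 | 9 | 10 | 11 | 12

so w = (12, 10, 11, 5, 6, 3, 9, 4, 7, 2, 8, 1).

|D(w)|=50, |Ess(w)|=7:

[(1, 11, 0), (3, 9, 0), (5, 4, 0), (7, 4, 1), (7, 8, 3), (9, 2, 0), (11, 1, 0)]


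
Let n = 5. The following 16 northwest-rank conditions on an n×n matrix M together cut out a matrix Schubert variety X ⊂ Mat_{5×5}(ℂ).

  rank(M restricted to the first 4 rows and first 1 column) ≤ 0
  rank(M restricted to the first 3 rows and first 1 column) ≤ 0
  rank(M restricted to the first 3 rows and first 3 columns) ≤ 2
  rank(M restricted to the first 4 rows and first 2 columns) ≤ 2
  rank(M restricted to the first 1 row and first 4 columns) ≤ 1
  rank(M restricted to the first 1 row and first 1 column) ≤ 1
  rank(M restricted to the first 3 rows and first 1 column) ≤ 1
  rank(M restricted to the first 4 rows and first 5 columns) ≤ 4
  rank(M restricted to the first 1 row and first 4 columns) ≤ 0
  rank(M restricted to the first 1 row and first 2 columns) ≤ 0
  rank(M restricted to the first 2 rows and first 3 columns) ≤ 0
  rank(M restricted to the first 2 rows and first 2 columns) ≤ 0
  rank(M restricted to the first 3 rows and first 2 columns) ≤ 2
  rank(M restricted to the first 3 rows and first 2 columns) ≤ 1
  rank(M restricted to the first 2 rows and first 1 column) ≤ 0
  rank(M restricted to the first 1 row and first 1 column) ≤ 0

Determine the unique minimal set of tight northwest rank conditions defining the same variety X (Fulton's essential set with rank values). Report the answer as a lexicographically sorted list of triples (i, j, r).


Computing R[i][j] = min implied NW-rank bound (n=5, 16 conditions):

  R[1]: 0, 0, 0, 0, 1
  R[2]: 0, 0, 0, 1, 2
  R[3]: 0, 1, 1, 2, 3
  R[4]: 0, 1, 2, 3, 4
  R[5]: 1, 2, 3, 4, 5

second differences of R give the permutation w = (5, 4, 2, 3, 1).

|D(w)|=9, |Ess(w)|=3:

[(1, 4, 0), (2, 3, 0), (4, 1, 0)]


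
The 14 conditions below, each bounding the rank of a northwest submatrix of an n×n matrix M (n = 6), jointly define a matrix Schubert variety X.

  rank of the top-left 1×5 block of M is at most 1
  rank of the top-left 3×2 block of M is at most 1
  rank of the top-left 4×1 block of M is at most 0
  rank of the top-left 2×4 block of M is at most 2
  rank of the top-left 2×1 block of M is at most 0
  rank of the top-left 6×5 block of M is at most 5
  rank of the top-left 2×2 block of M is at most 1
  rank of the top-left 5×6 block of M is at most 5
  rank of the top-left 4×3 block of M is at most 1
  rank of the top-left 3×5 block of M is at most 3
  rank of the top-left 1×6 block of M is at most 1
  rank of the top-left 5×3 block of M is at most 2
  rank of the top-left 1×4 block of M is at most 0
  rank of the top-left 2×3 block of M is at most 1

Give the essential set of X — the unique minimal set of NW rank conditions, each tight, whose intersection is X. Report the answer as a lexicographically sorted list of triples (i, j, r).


Propagating the 14 rank bounds to every northwest block:

  0 | 0 | 0 | 0 | 1 | 1
  0 | 1 | 1 | 1 | 2 | 2
  0 | 1 | 1 | 2 | 3 | 3
  0 | 1 | 1 | 2 | 3 | 4
  1 | 2 | 2 | 3 | 4 | 5
  1 | 2 | 3 | 4 | 5 | 6

second differences of R give the permutation w = (5, 2, 4, 6, 1, 3).

|D(w)|=9, |Ess(w)|=3:

[(1, 4, 0), (4, 1, 0), (4, 3, 1)]


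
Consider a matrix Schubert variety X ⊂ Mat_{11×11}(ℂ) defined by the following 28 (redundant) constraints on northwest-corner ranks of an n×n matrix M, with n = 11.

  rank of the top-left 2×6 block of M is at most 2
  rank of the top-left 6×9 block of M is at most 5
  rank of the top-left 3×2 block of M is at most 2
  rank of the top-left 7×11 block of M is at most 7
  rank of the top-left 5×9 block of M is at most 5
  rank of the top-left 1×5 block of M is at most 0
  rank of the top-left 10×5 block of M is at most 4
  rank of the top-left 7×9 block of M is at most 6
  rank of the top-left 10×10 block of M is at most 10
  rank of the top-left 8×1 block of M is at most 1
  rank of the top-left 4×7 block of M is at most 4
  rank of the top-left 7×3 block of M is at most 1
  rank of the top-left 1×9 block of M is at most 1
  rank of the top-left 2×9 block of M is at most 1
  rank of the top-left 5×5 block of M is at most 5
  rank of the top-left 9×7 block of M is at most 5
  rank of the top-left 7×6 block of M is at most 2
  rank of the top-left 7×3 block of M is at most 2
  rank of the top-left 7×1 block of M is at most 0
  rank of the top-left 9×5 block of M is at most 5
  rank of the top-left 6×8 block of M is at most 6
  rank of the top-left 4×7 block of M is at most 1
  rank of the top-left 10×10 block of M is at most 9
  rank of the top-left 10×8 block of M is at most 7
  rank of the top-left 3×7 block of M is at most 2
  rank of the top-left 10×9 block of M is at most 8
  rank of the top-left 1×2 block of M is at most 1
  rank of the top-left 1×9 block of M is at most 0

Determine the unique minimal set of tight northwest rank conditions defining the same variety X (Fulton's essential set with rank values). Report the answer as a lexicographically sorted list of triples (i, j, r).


Rank table r_w(11×11) implied by the 28 constraints:

  0 0 0 0 0 0 0 0 0 1 1
  0 1 1 1 1 1 1 1 1 2 2
  0 1 1 1 1 1 1 2 2 3 3
  0 1 1 1 1 1 1 2 3 4 4
  0 1 1 2 2 2 2 3 4 5 5
  0 1 1 2 2 2 3 4 5 6 6
  0 1 1 2 2 2 3 4 5 6 7
  1 2 2 3 3 3 4 5 6 7 8
  1 2 3 4 4 4 5 6 7 8 9
  1 2 3 4 4 5 6 7 8 9 10
  1 2 3 4 5 6 7 8 9 10 11

the unique w with this rank table is (10, 2, 8, 9, 4, 7, 11, 1, 3, 6, 5).

Rothe diagram D(w) (33 cells), 6 SE-corners (essential conditions):

[(1, 9, 0), (4, 7, 1), (7, 1, 0), (7, 3, 1), (7, 6, 2), (10, 5, 4)]


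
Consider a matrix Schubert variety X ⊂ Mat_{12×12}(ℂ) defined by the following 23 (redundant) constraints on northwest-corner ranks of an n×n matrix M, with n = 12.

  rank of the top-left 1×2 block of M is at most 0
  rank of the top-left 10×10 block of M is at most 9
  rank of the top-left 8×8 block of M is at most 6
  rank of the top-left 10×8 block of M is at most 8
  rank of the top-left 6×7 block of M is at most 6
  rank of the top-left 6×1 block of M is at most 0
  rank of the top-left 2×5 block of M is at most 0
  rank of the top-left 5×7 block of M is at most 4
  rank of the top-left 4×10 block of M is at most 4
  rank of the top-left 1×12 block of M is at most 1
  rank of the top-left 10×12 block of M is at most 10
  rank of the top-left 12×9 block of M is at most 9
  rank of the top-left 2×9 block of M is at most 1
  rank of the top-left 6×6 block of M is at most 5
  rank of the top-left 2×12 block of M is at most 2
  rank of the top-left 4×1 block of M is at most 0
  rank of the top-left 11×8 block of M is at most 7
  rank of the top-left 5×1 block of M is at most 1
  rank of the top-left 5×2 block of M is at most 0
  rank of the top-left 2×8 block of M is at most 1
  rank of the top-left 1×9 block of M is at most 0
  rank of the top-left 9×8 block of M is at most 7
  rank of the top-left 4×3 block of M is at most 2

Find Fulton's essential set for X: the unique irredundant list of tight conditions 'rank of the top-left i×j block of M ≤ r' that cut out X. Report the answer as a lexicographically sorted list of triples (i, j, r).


Propagating the 23 rank bounds to every northwest block:

  i=1: 0 | 0 | 0 | 0 | 0 | 0 | 0 | 0 | 0 | 1 | 1 | 1
  i=2: 0 | 0 | 0 | 0 | 0 | 1 | 1 | 1 | 1 | 2 | 2 | 2
  i=3: 0 | 0 | 1 | 1 | 1 | 2 | 2 | 2 | 2 | 3 | 3 | 3
  i=4: 0 | 0 | 1 | 2 | 2 | 3 | 3 | 3 | 3 | 4 | 4 | 4
  i=5: 0 | 0 | 1 | 2 | 3 | 4 | 4 | 4 | 4 | 5 | 5 | 5
  i=6: 0 | 1 | 2 | 3 | 4 | 5 | 5 | 5 | 5 | 6 | 6 | 6
  i=7: 1 | 2 | 3 | 4 | 5 | 6 | 6 | 6 | 6 | 7 | 7 | 7
  i=8: 1 | 2 | 3 | 4 | 5 | 6 | 6 | 6 | 7 | 8 | 8 | 8
  i=9: 1 | 2 | 3 | 4 | 5 | 6 | 7 | 7 | 8 | 9 | 9 | 9
  i=10: 1 | 2 | 3 | 4 | 5 | 6 | 7 | 7 | 8 | 9 | 10 | 10
  i=11: 1 | 2 | 3 | 4 | 5 | 6 | 7 | 7 | 8 | 9 | 10 | 11
  i=12: 1 | 2 | 3 | 4 | 5 | 6 | 7 | 8 | 9 | 10 | 11 | 12

so w = (10, 6, 3, 4, 5, 2, 1, 9, 7, 11, 12, 8).

D(w) has 25 cells with 6 SE-corners; essential set:

[(1, 9, 0), (2, 5, 0), (5, 2, 0), (6, 1, 0), (8, 8, 6), (11, 8, 7)]


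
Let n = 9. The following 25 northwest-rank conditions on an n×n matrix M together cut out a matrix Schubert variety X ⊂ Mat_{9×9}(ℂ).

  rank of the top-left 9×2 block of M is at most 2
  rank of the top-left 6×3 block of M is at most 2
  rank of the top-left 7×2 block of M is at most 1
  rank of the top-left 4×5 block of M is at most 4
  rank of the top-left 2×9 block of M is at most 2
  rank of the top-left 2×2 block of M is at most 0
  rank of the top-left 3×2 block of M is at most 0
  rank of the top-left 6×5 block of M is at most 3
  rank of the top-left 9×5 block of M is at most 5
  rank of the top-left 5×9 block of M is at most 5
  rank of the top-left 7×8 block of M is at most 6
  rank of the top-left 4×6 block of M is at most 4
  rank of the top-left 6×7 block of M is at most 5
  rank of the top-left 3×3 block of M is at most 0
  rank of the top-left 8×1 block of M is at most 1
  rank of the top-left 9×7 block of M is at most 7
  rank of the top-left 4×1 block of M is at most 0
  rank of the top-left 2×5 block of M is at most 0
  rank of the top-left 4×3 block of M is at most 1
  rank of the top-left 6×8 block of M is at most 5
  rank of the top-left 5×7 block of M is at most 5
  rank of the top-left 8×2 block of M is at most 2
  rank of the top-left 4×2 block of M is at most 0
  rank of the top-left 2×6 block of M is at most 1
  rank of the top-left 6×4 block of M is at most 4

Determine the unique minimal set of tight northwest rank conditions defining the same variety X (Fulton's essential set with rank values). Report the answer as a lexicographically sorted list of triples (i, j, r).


The tightest implied rank at each (i,j), from the 25 conditions:

  0, 0, 0, 0, 0, 1, 1, 1, 1
  0, 0, 0, 0, 0, 1, 2, 2, 2
  0, 0, 0, 1, 1, 2, 3, 3, 3
  0, 0, 1, 2, 2, 3, 4, 4, 4
  1, 1, 2, 3, 3, 4, 5, 5, 5
  1, 1, 2, 3, 3, 4, 5, 5, 6
  1, 1, 2, 3, 4, 5, 6, 6, 7
  1, 2, 3, 4, 5, 6, 7, 7, 8
  1, 2, 3, 4, 5, 6, 7, 8, 9

hence w(1..9) = (6, 7, 4, 3, 1, 9, 5, 2, 8).

6 SE-corners of the 19-cell Rothe diagram give Ess(w):

[(2, 5, 0), (3, 3, 0), (4, 2, 0), (6, 5, 3), (6, 8, 5), (7, 2, 1)]


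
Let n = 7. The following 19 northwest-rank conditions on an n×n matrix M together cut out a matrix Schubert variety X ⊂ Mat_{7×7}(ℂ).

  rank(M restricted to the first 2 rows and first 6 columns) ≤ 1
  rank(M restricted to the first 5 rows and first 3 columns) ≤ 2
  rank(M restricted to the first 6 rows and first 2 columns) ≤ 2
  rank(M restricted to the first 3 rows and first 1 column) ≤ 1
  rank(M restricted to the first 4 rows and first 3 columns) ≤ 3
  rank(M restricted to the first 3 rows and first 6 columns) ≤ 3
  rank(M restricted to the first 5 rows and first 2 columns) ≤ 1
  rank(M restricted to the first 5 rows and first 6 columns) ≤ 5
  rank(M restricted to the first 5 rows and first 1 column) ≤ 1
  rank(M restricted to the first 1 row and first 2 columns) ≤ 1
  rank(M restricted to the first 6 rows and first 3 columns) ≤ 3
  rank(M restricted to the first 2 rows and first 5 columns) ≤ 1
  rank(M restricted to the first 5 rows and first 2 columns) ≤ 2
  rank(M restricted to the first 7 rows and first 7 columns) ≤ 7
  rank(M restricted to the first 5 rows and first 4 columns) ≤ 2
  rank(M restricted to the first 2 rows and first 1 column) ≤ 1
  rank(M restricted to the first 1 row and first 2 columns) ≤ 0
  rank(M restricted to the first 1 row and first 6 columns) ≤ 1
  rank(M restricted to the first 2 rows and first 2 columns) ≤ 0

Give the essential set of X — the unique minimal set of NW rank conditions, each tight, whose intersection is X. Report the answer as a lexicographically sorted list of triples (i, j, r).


Computing R[i][j] = min implied NW-rank bound (n=7, 19 conditions):

  row 1: 0, 0, 1, 1, 1, 1, 1
  row 2: 0, 0, 1, 1, 1, 1, 2
  row 3: 1, 1, 2, 2, 2, 2, 3
  row 4: 1, 1, 2, 2, 3, 3, 4
  row 5: 1, 1, 2, 2, 3, 4, 5
  row 6: 1, 2, 3, 3, 4, 5, 6
  row 7: 1, 2, 3, 4, 5, 6, 7

the unique w with this rank table is (3, 7, 1, 5, 6, 2, 4).

ℓ(w)=11; the 4 essential cells (i,j,r):

[(2, 2, 0), (2, 6, 1), (5, 2, 1), (5, 4, 2)]


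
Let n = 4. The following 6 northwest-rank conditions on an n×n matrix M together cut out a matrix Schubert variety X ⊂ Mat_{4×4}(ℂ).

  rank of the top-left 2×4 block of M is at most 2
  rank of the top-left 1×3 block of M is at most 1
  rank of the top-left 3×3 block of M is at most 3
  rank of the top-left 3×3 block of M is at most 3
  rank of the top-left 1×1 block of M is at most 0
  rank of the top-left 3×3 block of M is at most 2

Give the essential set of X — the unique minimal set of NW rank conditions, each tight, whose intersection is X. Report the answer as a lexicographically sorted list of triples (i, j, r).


Propagating the 6 rank bounds to every northwest block:

  R[1]: 0, 1, 1, 1
  R[2]: 1, 2, 2, 2
  R[3]: 1, 2, 2, 3
  R[4]: 1, 2, 3, 4

reading off 1-entries of Δ²R: w = (2, 1, 4, 3).

2 SE-corners of the 2-cell Rothe diagram give Ess(w):

[(1, 1, 0), (3, 3, 2)]


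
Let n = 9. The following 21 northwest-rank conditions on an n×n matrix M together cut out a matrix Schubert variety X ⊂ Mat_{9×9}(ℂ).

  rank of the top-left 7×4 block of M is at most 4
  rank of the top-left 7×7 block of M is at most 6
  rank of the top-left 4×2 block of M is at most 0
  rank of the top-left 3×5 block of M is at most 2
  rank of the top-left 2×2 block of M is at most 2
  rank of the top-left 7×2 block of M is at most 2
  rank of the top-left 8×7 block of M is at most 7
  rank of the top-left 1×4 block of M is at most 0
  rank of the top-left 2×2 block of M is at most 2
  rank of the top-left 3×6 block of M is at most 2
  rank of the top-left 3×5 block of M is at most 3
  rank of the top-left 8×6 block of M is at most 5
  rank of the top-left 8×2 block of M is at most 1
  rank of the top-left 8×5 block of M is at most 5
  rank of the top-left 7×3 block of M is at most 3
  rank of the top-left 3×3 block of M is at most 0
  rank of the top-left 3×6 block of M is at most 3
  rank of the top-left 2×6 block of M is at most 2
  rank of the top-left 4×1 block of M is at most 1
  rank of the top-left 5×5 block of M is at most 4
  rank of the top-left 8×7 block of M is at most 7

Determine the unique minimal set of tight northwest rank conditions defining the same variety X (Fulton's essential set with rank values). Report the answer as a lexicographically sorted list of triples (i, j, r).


Recovering R(i,j) via the rank-extension bound from the 21 conditions:

  R[1]: 0 0 0 0 1 1 1 1 1
  R[2]: 0 0 0 1 2 2 2 2 2
  R[3]: 0 0 0 1 2 2 3 3 3
  R[4]: 0 0 1 2 3 3 4 4 4
  R[5]: 1 1 2 3 4 4 5 5 5
  R[6]: 1 1 2 3 4 5 6 6 6
  R[7]: 1 1 2 3 4 5 6 7 7
  R[8]: 1 1 2 3 4 5 6 7 8
  R[9]: 1 2 3 4 5 6 7 8 9

reading off 1-entries of Δ²R: w = (5, 4, 7, 3, 1, 6, 8, 9, 2).

ℓ(w)=16; the 5 essential cells (i,j,r):

[(1, 4, 0), (3, 3, 0), (3, 6, 2), (4, 2, 0), (8, 2, 1)]


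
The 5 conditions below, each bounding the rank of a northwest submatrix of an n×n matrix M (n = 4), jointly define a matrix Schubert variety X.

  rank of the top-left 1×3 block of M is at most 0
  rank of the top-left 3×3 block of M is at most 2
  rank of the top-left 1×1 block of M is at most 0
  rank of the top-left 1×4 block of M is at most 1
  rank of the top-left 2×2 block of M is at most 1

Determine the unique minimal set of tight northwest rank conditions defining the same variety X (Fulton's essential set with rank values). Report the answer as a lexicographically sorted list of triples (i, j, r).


Rank table r_w(4×4) implied by the 5 constraints:

  row 1: 0 0 0 1
  row 2: 1 1 1 2
  row 3: 1 2 2 3
  row 4: 1 2 3 4

the unique w with this rank table is (4, 1, 2, 3).

Rothe diagram D(w) (3 cells), 1 SE-corner (essential condition):

[(1, 3, 0)]


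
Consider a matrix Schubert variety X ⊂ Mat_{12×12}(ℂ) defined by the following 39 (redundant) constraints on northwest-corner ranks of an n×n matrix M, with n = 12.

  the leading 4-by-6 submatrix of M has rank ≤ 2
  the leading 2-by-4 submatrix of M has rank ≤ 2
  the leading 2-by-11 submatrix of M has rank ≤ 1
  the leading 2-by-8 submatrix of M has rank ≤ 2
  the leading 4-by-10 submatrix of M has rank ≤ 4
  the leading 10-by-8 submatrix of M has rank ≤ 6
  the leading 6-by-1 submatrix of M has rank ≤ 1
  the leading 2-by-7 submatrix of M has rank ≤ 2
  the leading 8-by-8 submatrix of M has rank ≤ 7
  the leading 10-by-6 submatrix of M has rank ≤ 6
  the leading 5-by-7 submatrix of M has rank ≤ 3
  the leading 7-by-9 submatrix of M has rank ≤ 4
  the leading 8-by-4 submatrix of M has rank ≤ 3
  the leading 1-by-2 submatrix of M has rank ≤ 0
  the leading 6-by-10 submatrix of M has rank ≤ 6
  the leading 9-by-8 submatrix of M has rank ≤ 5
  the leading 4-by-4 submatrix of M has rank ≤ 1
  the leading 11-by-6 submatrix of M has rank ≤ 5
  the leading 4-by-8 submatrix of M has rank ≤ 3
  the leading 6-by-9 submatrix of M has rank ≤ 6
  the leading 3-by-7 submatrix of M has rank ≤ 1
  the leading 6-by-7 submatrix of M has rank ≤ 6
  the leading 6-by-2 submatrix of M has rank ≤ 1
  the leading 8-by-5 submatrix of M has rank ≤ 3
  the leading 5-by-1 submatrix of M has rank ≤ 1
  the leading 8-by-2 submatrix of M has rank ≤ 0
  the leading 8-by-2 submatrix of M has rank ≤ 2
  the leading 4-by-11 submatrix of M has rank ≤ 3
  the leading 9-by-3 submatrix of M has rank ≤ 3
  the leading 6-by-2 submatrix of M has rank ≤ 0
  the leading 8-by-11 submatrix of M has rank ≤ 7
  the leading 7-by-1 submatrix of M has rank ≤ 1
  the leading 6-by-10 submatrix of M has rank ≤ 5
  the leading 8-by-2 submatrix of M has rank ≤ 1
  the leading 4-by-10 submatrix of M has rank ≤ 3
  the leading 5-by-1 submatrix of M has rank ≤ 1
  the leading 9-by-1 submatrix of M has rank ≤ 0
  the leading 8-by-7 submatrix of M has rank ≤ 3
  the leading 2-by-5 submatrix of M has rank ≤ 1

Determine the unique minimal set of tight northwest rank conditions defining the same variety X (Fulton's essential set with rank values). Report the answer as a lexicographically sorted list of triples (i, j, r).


Computing R[i][j] = min implied NW-rank bound (n=12, 39 conditions):

  0, 0, 1, 1, 1, 1, 1, 1, 1, 1, 1, 1
  0, 0, 1, 1, 1, 1, 1, 1, 1, 1, 1, 2
  0, 0, 1, 1, 1, 1, 1, 2, 2, 2, 2, 3
  0, 0, 1, 1, 2, 2, 2, 3, 3, 3, 3, 4
  0, 0, 1, 2, 3, 3, 3, 4, 4, 4, 4, 5
  0, 0, 1, 2, 3, 3, 3, 4, 4, 5, 5, 6
  0, 0, 1, 2, 3, 3, 3, 4, 4, 5, 6, 7
  0, 0, 1, 2, 3, 3, 3, 4, 5, 6, 7, 8
  0, 1, 2, 3, 4, 4, 4, 5, 6, 7, 8, 9
  1, 2, 3, 4, 5, 5, 5, 6, 7, 8, 9, 10
  1, 2, 3, 4, 5, 5, 6, 7, 8, 9, 10, 11
  1, 2, 3, 4, 5, 6, 7, 8, 9, 10, 11, 12

the unique w with this rank table is (3, 12, 8, 5, 4, 10, 11, 9, 2, 1, 7, 6).

ℓ(w)=39; the 8 essential cells (i,j,r):

[(2, 11, 1), (3, 7, 1), (4, 4, 1), (7, 9, 4), (8, 2, 0), (8, 7, 3), (9, 1, 0), (11, 6, 5)]
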